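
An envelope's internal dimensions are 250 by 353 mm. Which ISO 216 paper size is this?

B4 (250 × 353 mm)

Aspect ratio 353/250 ≈ 1.412 — close to the ISO √2 ≈ 1.414.
In the B-series (B0 = 1000 × 1414 mm): B4 = 250 × 353 mm.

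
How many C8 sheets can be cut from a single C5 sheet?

Each ISO step halves the sheet: 1 × C5 → 2 × C6 → 4 × C7 → 8 × C8
From C5 to C8 is 3 halving steps: 2^3 = 8.

8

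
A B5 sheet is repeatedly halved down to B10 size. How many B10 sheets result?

32

Each ISO step halves the sheet: 1 × B5 → 2 × B6 → 4 × B7 → 8 × B8 → …
From B5 to B10 is 5 halving steps: 2^5 = 32.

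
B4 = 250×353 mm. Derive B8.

B5: ⌊353/2⌋ × 250 = 176 × 250 mm
B6: ⌊250/2⌋ × 176 = 125 × 176 mm
B7: ⌊176/2⌋ × 125 = 88 × 125 mm
B8: ⌊125/2⌋ × 88 = 62 × 88 mm

62 × 88 mm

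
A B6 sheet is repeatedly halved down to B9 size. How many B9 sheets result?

B6 = 125 × 176 mm; B9 = 44 × 62 mm.
Each halving step doubles the count; 3 steps from B6 to B9.
2^3 = 8.

8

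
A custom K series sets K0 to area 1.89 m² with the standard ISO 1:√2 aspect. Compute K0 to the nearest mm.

Let the short side be w mm. Then w · w√2 = 1.89 m² = 1,890,000 mm².
w² = 1,890,000/√2, so w ≈ 1156.0 mm; long side = w√2 ≈ 1634.9 mm.

1156 × 1635 mm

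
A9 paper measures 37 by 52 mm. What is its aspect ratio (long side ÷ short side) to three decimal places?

52 / 37 = 1.405
ISO 216 targets √2 ≈ 1.414; the -0.009 deviation is from mm rounding.

1.405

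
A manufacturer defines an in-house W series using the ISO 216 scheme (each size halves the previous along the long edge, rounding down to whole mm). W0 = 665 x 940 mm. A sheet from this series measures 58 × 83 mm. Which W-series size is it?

W7

W0: 665 × 940 mm
W1: 470 × 665 mm
W2: 332 × 470 mm
W3: 235 × 332 mm
W4: 166 × 235 mm
W5: 117 × 166 mm
W6: 83 × 117 mm
W7: 58 × 83 mm
W8: 41 × 58 mm
→ matches W7.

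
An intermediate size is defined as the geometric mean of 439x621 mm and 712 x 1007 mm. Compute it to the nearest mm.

559 × 791 mm

Short side: √(439 · 712) = √312568 ≈ 559.1 → 559 mm
Long side: √(621 · 1007) = √625347 ≈ 790.8 → 791 mm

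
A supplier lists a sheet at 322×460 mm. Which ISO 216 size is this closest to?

Aspect ratio 460/322 ≈ 1.429 — close to the ISO √2 ≈ 1.414.
In the C-series (envelope sizes, between A and B): C3 = 324 × 458 mm.
Off by 4 mm total — nearest standard size.

C3 (324 × 458 mm)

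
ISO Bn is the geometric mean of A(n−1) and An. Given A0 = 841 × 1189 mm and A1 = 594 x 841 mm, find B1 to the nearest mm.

707 × 1000 mm

Short side: √(841 · 594) = √499554 ≈ 706.8 → 707 mm
Long side: √(1189 · 841) = √999949 ≈ 1000.0 → 1000 mm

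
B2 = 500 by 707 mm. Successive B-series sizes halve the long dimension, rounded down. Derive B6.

B3: ⌊707/2⌋ × 500 = 353 × 500 mm
B4: ⌊500/2⌋ × 353 = 250 × 353 mm
B5: ⌊353/2⌋ × 250 = 176 × 250 mm
B6: ⌊250/2⌋ × 176 = 125 × 176 mm

125 × 176 mm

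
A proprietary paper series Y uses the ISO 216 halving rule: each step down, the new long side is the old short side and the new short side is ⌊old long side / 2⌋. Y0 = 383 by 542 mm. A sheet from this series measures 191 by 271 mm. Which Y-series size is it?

Y0: 383 × 542 mm
Y1: 271 × 383 mm
Y2: 191 × 271 mm
Y3: 135 × 191 mm
→ matches Y2.

Y2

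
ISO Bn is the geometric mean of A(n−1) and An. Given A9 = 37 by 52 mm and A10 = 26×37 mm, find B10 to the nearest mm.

Short side: √(37 · 26) = √962 ≈ 31.0 → 31 mm
Long side: √(52 · 37) = √1924 ≈ 43.9 → 44 mm

31 × 44 mm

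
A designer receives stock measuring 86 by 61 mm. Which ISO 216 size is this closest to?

B8 (62 × 88 mm)

Aspect ratio 86/61 ≈ 1.410 — close to the ISO √2 ≈ 1.414.
In the B-series (B0 = 1000 × 1414 mm): B8 = 62 × 88 mm.
Off by 3 mm total — nearest standard size.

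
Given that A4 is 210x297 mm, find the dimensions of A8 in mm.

52 × 74 mm

A5: ⌊297/2⌋ × 210 = 148 × 210 mm
A6: ⌊210/2⌋ × 148 = 105 × 148 mm
A7: ⌊148/2⌋ × 105 = 74 × 105 mm
A8: ⌊105/2⌋ × 74 = 52 × 74 mm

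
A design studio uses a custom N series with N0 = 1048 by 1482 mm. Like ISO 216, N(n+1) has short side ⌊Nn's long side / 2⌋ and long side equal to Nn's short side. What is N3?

N1: ⌊1482/2⌋ × 1048 = 741 × 1048 mm
N2: ⌊1048/2⌋ × 741 = 524 × 741 mm
N3: ⌊741/2⌋ × 524 = 370 × 524 mm

370 × 524 mm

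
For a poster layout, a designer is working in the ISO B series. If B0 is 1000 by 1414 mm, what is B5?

B1: ⌊1414/2⌋ × 1000 = 707 × 1000 mm
B2: ⌊1000/2⌋ × 707 = 500 × 707 mm
B3: ⌊707/2⌋ × 500 = 353 × 500 mm
B4: ⌊500/2⌋ × 353 = 250 × 353 mm
B5: ⌊353/2⌋ × 250 = 176 × 250 mm

176 × 250 mm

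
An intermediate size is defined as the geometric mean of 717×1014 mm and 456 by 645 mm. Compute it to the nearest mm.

572 × 809 mm

Short side: √(717 · 456) = √326952 ≈ 571.8 → 572 mm
Long side: √(1014 · 645) = √654030 ≈ 808.7 → 809 mm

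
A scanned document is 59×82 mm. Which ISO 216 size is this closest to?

C8 (57 × 81 mm)

Aspect ratio 82/59 ≈ 1.390 (ISO target is √2 ≈ 1.414).
In the C-series (envelope sizes, between A and B): C8 = 57 × 81 mm.
Off by 3 mm total — nearest standard size.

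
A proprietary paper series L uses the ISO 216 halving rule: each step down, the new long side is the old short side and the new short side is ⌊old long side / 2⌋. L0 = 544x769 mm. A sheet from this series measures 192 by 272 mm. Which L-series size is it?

L0: 544 × 769 mm
L1: 384 × 544 mm
L2: 272 × 384 mm
L3: 192 × 272 mm
L4: 136 × 192 mm
→ matches L3.

L3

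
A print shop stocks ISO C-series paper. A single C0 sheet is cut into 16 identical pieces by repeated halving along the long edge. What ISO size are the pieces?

16 = 2^4, so 4 halving steps.
C0 → C1 → … → C4 after 4 steps.

C4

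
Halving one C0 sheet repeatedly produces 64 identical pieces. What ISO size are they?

64 = 2^6, so 6 halving steps.
C0 → C1 → … → C6 after 6 steps.

C6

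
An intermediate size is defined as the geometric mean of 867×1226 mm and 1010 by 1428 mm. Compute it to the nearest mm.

Short side: √(867 · 1010) = √875670 ≈ 935.8 → 936 mm
Long side: √(1226 · 1428) = √1750728 ≈ 1323.2 → 1323 mm

936 × 1323 mm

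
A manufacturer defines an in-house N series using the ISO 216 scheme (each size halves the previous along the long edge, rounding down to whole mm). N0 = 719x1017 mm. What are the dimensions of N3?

254 × 359 mm

N1: ⌊1017/2⌋ × 719 = 508 × 719 mm
N2: ⌊719/2⌋ × 508 = 359 × 508 mm
N3: ⌊508/2⌋ × 359 = 254 × 359 mm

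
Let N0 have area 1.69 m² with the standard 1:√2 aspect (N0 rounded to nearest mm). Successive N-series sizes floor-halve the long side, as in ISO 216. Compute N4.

273 × 386 mm

Let N0's short side be w mm. w · w√2 = 1.69 m² = 1,690,000 mm², so w ≈ 1093.2 mm and w√2 ≈ 1546.0 mm → N0 = 1093 × 1546 mm.
N1: ⌊1546/2⌋ × 1093 = 773 × 1093 mm
N2: ⌊1093/2⌋ × 773 = 546 × 773 mm
N3: ⌊773/2⌋ × 546 = 386 × 546 mm
N4: ⌊546/2⌋ × 386 = 273 × 386 mm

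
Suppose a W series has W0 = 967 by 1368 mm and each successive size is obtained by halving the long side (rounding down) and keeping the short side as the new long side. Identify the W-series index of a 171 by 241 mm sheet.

W0: 967 × 1368 mm
W1: 684 × 967 mm
W2: 483 × 684 mm
W3: 342 × 483 mm
W4: 241 × 342 mm
W5: 171 × 241 mm
W6: 120 × 171 mm
→ matches W5.

W5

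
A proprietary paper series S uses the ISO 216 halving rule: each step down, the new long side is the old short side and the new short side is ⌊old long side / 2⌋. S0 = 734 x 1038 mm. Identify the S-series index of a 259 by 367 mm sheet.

S0: 734 × 1038 mm
S1: 519 × 734 mm
S2: 367 × 519 mm
S3: 259 × 367 mm
S4: 183 × 259 mm
→ matches S3.

S3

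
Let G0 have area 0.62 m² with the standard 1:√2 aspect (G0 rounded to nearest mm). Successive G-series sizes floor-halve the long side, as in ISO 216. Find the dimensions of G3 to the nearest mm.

234 × 331 mm

Let G0's short side be w mm. w · w√2 = 0.62 m² = 620,000 mm², so w ≈ 662.1 mm and w√2 ≈ 936.4 mm → G0 = 662 × 936 mm.
G1: ⌊936/2⌋ × 662 = 468 × 662 mm
G2: ⌊662/2⌋ × 468 = 331 × 468 mm
G3: ⌊468/2⌋ × 331 = 234 × 331 mm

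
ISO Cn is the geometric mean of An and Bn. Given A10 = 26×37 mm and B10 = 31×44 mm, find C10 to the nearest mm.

Short side: √(26 · 31) = √806 ≈ 28.4 → 28 mm
Long side: √(37 · 44) = √1628 ≈ 40.3 → 40 mm

28 × 40 mm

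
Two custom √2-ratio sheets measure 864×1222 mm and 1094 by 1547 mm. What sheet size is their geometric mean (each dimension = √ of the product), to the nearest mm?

972 × 1375 mm

Short side: √(864 · 1094) = √945216 ≈ 972.2 → 972 mm
Long side: √(1222 · 1547) = √1890434 ≈ 1374.9 → 1375 mm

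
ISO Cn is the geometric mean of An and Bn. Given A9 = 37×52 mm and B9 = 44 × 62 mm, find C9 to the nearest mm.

Short side: √(37 · 44) = √1628 ≈ 40.3 → 40 mm
Long side: √(52 · 62) = √3224 ≈ 56.8 → 57 mm

40 × 57 mm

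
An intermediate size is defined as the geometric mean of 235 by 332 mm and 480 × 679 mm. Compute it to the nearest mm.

336 × 475 mm

Short side: √(235 · 480) = √112800 ≈ 335.9 → 336 mm
Long side: √(332 · 679) = √225428 ≈ 474.8 → 475 mm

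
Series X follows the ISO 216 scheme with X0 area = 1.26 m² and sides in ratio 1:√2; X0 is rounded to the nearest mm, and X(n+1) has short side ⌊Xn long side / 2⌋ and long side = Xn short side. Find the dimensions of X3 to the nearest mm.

333 × 472 mm

Let X0's short side be w mm. w · w√2 = 1.26 m² = 1,260,000 mm², so w ≈ 943.9 mm and w√2 ≈ 1334.9 mm → X0 = 944 × 1335 mm.
X1: ⌊1335/2⌋ × 944 = 667 × 944 mm
X2: ⌊944/2⌋ × 667 = 472 × 667 mm
X3: ⌊667/2⌋ × 472 = 333 × 472 mm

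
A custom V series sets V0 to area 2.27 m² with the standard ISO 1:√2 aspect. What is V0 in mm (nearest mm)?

1267 × 1792 mm

Let the short side be w mm. Then w · w√2 = 2.27 m² = 2,270,000 mm².
w² = 2,270,000/√2, so w ≈ 1266.9 mm; long side = w√2 ≈ 1791.7 mm.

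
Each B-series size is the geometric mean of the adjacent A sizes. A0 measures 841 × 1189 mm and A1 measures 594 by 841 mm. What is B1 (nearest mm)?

707 × 1000 mm

Short side: √(841 · 594) = √499554 ≈ 706.8 → 707 mm
Long side: √(1189 · 841) = √999949 ≈ 1000.0 → 1000 mm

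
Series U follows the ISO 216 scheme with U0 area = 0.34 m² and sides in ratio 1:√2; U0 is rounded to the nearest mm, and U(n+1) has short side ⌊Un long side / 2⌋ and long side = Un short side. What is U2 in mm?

Let U0's short side be w mm. w · w√2 = 0.34 m² = 340,000 mm², so w ≈ 490.3 mm and w√2 ≈ 693.4 mm → U0 = 490 × 693 mm.
U1: ⌊693/2⌋ × 490 = 346 × 490 mm
U2: ⌊490/2⌋ × 346 = 245 × 346 mm

245 × 346 mm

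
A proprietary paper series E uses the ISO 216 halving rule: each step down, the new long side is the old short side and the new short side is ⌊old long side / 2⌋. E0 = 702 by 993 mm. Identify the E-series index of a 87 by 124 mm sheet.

E0: 702 × 993 mm
E1: 496 × 702 mm
E2: 351 × 496 mm
E3: 248 × 351 mm
E4: 175 × 248 mm
E5: 124 × 175 mm
E6: 87 × 124 mm
E7: 62 × 87 mm
→ matches E6.

E6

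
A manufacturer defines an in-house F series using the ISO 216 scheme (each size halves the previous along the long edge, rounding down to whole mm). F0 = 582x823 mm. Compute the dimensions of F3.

205 × 291 mm

F1: ⌊823/2⌋ × 582 = 411 × 582 mm
F2: ⌊582/2⌋ × 411 = 291 × 411 mm
F3: ⌊411/2⌋ × 291 = 205 × 291 mm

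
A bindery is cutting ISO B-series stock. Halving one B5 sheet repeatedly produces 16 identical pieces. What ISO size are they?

16 = 2^4, so 4 halving steps.
B5 → B6 → … → B9 after 4 steps.

B9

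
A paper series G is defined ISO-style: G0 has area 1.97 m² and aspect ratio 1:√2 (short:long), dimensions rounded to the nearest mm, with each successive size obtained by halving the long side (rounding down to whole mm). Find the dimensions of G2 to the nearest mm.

Let G0's short side be w mm. w · w√2 = 1.97 m² = 1,970,000 mm², so w ≈ 1180.3 mm and w√2 ≈ 1669.1 mm → G0 = 1180 × 1669 mm.
G1: ⌊1669/2⌋ × 1180 = 834 × 1180 mm
G2: ⌊1180/2⌋ × 834 = 590 × 834 mm

590 × 834 mm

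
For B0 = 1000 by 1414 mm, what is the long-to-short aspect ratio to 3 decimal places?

1.414

1414 / 1000 = 1.414
Matches √2 ≈ 1.414 — the ISO 216 defining ratio.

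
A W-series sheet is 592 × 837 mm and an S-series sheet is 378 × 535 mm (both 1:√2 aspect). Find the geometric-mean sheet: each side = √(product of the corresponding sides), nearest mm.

473 × 669 mm

Short side: √(592 · 378) = √223776 ≈ 473.0 → 473 mm
Long side: √(837 · 535) = √447795 ≈ 669.2 → 669 mm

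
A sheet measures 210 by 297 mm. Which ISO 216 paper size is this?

A4 (210 × 297 mm)

Aspect ratio 297/210 ≈ 1.414 — close to the ISO √2 ≈ 1.414.
In the A-series (A0 area = 1 m²): A4 = 210 × 297 mm.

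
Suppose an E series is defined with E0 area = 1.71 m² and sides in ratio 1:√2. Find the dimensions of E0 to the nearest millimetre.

1100 × 1555 mm

Let the short side be w mm. Then w · w√2 = 1.71 m² = 1,710,000 mm².
w² = 1,710,000/√2, so w ≈ 1099.6 mm; long side = w√2 ≈ 1555.1 mm.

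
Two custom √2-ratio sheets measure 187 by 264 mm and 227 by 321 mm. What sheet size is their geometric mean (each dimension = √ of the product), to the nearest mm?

206 × 291 mm

Short side: √(187 · 227) = √42449 ≈ 206.0 → 206 mm
Long side: √(264 · 321) = √84744 ≈ 291.1 → 291 mm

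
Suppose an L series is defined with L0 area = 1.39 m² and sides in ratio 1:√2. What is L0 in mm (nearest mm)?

991 × 1402 mm

Let the short side be w mm. Then w · w√2 = 1.39 m² = 1,390,000 mm².
w² = 1,390,000/√2, so w ≈ 991.4 mm; long side = w√2 ≈ 1402.1 mm.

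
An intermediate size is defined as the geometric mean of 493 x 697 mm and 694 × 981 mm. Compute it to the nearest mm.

Short side: √(493 · 694) = √342142 ≈ 584.9 → 585 mm
Long side: √(697 · 981) = √683757 ≈ 826.9 → 827 mm

585 × 827 mm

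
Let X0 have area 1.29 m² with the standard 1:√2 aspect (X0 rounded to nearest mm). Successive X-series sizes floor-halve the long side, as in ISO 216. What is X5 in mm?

168 × 238 mm

Let X0's short side be w mm. w · w√2 = 1.29 m² = 1,290,000 mm², so w ≈ 955.1 mm and w√2 ≈ 1350.7 mm → X0 = 955 × 1351 mm.
X1: ⌊1351/2⌋ × 955 = 675 × 955 mm
X2: ⌊955/2⌋ × 675 = 477 × 675 mm
X3: ⌊675/2⌋ × 477 = 337 × 477 mm
X4: ⌊477/2⌋ × 337 = 238 × 337 mm
X5: ⌊337/2⌋ × 238 = 168 × 238 mm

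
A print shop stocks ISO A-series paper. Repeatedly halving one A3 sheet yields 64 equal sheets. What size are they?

64 = 2^6, so 6 halving steps.
A3 → A4 → … → A9 after 6 steps.

A9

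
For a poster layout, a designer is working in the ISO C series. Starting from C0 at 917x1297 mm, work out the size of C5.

C1: ⌊1297/2⌋ × 917 = 648 × 917 mm
C2: ⌊917/2⌋ × 648 = 458 × 648 mm
C3: ⌊648/2⌋ × 458 = 324 × 458 mm
C4: ⌊458/2⌋ × 324 = 229 × 324 mm
C5: ⌊324/2⌋ × 229 = 162 × 229 mm

162 × 229 mm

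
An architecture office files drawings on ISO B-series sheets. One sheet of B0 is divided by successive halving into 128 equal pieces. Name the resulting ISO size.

B7

128 = 2^7, so 7 halving steps.
B0 → B1 → … → B7 after 7 steps.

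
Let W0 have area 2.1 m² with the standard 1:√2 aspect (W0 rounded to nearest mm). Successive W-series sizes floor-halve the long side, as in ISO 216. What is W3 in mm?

Let W0's short side be w mm. w · w√2 = 2.1 m² = 2,100,000 mm², so w ≈ 1218.6 mm and w√2 ≈ 1723.3 mm → W0 = 1219 × 1723 mm.
W1: ⌊1723/2⌋ × 1219 = 861 × 1219 mm
W2: ⌊1219/2⌋ × 861 = 609 × 861 mm
W3: ⌊861/2⌋ × 609 = 430 × 609 mm

430 × 609 mm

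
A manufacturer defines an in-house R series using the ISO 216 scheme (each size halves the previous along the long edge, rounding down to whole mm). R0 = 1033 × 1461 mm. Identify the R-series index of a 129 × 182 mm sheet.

R0: 1033 × 1461 mm
R1: 730 × 1033 mm
R2: 516 × 730 mm
R3: 365 × 516 mm
R4: 258 × 365 mm
R5: 182 × 258 mm
R6: 129 × 182 mm
R7: 91 × 129 mm
→ matches R6.

R6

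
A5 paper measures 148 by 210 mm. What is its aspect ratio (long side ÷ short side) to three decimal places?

210 / 148 = 1.419
ISO 216 targets √2 ≈ 1.414; the +0.005 deviation is from mm rounding.

1.419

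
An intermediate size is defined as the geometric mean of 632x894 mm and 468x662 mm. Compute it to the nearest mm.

Short side: √(632 · 468) = √295776 ≈ 543.9 → 544 mm
Long side: √(894 · 662) = √591828 ≈ 769.3 → 769 mm

544 × 769 mm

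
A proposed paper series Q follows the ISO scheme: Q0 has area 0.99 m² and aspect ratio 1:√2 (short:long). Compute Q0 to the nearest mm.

Let the short side be w mm. Then w · w√2 = 0.99 m² = 990,000 mm².
w² = 990,000/√2, so w ≈ 836.7 mm; long side = w√2 ≈ 1183.2 mm.

837 × 1183 mm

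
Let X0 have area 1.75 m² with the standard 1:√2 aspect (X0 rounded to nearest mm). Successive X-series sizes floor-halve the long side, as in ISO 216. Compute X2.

556 × 786 mm

Let X0's short side be w mm. w · w√2 = 1.75 m² = 1,750,000 mm², so w ≈ 1112.4 mm and w√2 ≈ 1573.2 mm → X0 = 1112 × 1573 mm.
X1: ⌊1573/2⌋ × 1112 = 786 × 1112 mm
X2: ⌊1112/2⌋ × 786 = 556 × 786 mm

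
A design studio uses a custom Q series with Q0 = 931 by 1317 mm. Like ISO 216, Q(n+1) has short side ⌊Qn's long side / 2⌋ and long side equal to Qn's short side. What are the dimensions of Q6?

Q1 = 658 × 931 mm (from Q0 by 1 halving).
Q2: ⌊931/2⌋ × 658 = 465 × 658 mm
Q3: ⌊658/2⌋ × 465 = 329 × 465 mm
Q4: ⌊465/2⌋ × 329 = 232 × 329 mm
Q5: ⌊329/2⌋ × 232 = 164 × 232 mm
Q6: ⌊232/2⌋ × 164 = 116 × 164 mm

116 × 164 mm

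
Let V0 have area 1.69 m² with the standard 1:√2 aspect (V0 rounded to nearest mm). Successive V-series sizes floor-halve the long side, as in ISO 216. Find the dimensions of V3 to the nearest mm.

386 × 546 mm

Let V0's short side be w mm. w · w√2 = 1.69 m² = 1,690,000 mm², so w ≈ 1093.2 mm and w√2 ≈ 1546.0 mm → V0 = 1093 × 1546 mm.
V1: ⌊1546/2⌋ × 1093 = 773 × 1093 mm
V2: ⌊1093/2⌋ × 773 = 546 × 773 mm
V3: ⌊773/2⌋ × 546 = 386 × 546 mm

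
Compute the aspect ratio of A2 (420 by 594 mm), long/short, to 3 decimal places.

594 / 420 = 1.414
Matches √2 ≈ 1.414 — the ISO 216 defining ratio.

1.414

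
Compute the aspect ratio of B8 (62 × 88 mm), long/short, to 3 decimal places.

88 / 62 = 1.419
ISO 216 targets √2 ≈ 1.414; the +0.005 deviation is from mm rounding.

1.419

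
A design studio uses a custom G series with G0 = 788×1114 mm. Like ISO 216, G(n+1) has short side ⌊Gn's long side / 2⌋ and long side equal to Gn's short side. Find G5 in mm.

139 × 197 mm

G1: ⌊1114/2⌋ × 788 = 557 × 788 mm
G2: ⌊788/2⌋ × 557 = 394 × 557 mm
G3: ⌊557/2⌋ × 394 = 278 × 394 mm
G4: ⌊394/2⌋ × 278 = 197 × 278 mm
G5: ⌊278/2⌋ × 197 = 139 × 197 mm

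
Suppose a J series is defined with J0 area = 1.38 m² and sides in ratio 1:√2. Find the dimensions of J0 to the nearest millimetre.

988 × 1397 mm

Let the short side be w mm. Then w · w√2 = 1.38 m² = 1,380,000 mm².
w² = 1,380,000/√2, so w ≈ 987.8 mm; long side = w√2 ≈ 1397.0 mm.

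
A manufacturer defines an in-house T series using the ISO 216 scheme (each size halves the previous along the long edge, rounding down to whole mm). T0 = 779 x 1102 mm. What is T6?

97 × 137 mm

T1 = 551 × 779 mm (from T0 by 1 halving).
T2: ⌊779/2⌋ × 551 = 389 × 551 mm
T3: ⌊551/2⌋ × 389 = 275 × 389 mm
T4: ⌊389/2⌋ × 275 = 194 × 275 mm
T5: ⌊275/2⌋ × 194 = 137 × 194 mm
T6: ⌊194/2⌋ × 137 = 97 × 137 mm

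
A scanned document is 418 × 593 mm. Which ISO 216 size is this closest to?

Aspect ratio 593/418 ≈ 1.419 — close to the ISO √2 ≈ 1.414.
In the A-series (A0 area = 1 m²): A2 = 420 × 594 mm.
Off by 3 mm total — nearest standard size.

A2 (420 × 594 mm)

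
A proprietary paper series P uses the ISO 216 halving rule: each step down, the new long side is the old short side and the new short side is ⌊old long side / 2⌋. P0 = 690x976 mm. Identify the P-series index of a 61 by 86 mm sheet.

P7

P0: 690 × 976 mm
P1: 488 × 690 mm
P2: 345 × 488 mm
P3: 244 × 345 mm
P4: 172 × 244 mm
P5: 122 × 172 mm
P6: 86 × 122 mm
P7: 61 × 86 mm
P8: 43 × 61 mm
→ matches P7.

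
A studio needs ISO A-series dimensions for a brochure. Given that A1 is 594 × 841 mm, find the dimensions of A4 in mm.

A2: ⌊841/2⌋ × 594 = 420 × 594 mm
A3: ⌊594/2⌋ × 420 = 297 × 420 mm
A4: ⌊420/2⌋ × 297 = 210 × 297 mm

210 × 297 mm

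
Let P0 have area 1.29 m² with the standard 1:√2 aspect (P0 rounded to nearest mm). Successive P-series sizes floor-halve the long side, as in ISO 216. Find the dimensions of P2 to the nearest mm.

477 × 675 mm

Let P0's short side be w mm. w · w√2 = 1.29 m² = 1,290,000 mm², so w ≈ 955.1 mm and w√2 ≈ 1350.7 mm → P0 = 955 × 1351 mm.
P1: ⌊1351/2⌋ × 955 = 675 × 955 mm
P2: ⌊955/2⌋ × 675 = 477 × 675 mm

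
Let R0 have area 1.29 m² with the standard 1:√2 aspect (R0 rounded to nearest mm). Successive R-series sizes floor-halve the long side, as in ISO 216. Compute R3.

Let R0's short side be w mm. w · w√2 = 1.29 m² = 1,290,000 mm², so w ≈ 955.1 mm and w√2 ≈ 1350.7 mm → R0 = 955 × 1351 mm.
R1: ⌊1351/2⌋ × 955 = 675 × 955 mm
R2: ⌊955/2⌋ × 675 = 477 × 675 mm
R3: ⌊675/2⌋ × 477 = 337 × 477 mm

337 × 477 mm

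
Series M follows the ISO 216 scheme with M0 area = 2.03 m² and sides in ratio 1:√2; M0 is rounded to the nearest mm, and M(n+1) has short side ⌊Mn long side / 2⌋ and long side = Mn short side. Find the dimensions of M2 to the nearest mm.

599 × 847 mm

Let M0's short side be w mm. w · w√2 = 2.03 m² = 2,030,000 mm², so w ≈ 1198.1 mm and w√2 ≈ 1694.4 mm → M0 = 1198 × 1694 mm.
M1: ⌊1694/2⌋ × 1198 = 847 × 1198 mm
M2: ⌊1198/2⌋ × 847 = 599 × 847 mm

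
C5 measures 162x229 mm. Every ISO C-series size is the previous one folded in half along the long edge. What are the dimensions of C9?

C6: ⌊229/2⌋ × 162 = 114 × 162 mm
C7: ⌊162/2⌋ × 114 = 81 × 114 mm
C8: ⌊114/2⌋ × 81 = 57 × 81 mm
C9: ⌊81/2⌋ × 57 = 40 × 57 mm

40 × 57 mm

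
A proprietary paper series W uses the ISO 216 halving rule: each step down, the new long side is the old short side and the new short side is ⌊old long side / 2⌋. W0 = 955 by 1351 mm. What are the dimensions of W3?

337 × 477 mm

W1: ⌊1351/2⌋ × 955 = 675 × 955 mm
W2: ⌊955/2⌋ × 675 = 477 × 675 mm
W3: ⌊675/2⌋ × 477 = 337 × 477 mm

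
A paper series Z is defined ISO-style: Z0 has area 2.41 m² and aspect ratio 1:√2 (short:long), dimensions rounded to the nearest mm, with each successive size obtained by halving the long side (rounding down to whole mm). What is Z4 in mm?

326 × 461 mm

Let Z0's short side be w mm. w · w√2 = 2.41 m² = 2,410,000 mm², so w ≈ 1305.4 mm and w√2 ≈ 1846.1 mm → Z0 = 1305 × 1846 mm.
Z1: ⌊1846/2⌋ × 1305 = 923 × 1305 mm
Z2: ⌊1305/2⌋ × 923 = 652 × 923 mm
Z3: ⌊923/2⌋ × 652 = 461 × 652 mm
Z4: ⌊652/2⌋ × 461 = 326 × 461 mm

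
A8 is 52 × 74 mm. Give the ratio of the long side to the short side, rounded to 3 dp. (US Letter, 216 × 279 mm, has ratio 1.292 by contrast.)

74 / 52 = 1.423
ISO 216 targets √2 ≈ 1.414; the +0.009 deviation is from mm rounding.

1.423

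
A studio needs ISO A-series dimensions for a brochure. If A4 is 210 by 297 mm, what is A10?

26 × 37 mm

A5: ⌊297/2⌋ × 210 = 148 × 210 mm
A6: ⌊210/2⌋ × 148 = 105 × 148 mm
A7: ⌊148/2⌋ × 105 = 74 × 105 mm
A8: ⌊105/2⌋ × 74 = 52 × 74 mm
A9: ⌊74/2⌋ × 52 = 37 × 52 mm
A10: ⌊52/2⌋ × 37 = 26 × 37 mm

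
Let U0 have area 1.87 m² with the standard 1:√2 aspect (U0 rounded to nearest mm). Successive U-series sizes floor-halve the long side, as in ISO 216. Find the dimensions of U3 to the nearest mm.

406 × 575 mm

Let U0's short side be w mm. w · w√2 = 1.87 m² = 1,870,000 mm², so w ≈ 1149.9 mm and w√2 ≈ 1626.2 mm → U0 = 1150 × 1626 mm.
U1: ⌊1626/2⌋ × 1150 = 813 × 1150 mm
U2: ⌊1150/2⌋ × 813 = 575 × 813 mm
U3: ⌊813/2⌋ × 575 = 406 × 575 mm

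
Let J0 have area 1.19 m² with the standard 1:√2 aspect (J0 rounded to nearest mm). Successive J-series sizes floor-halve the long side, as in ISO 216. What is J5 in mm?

Let J0's short side be w mm. w · w√2 = 1.19 m² = 1,190,000 mm², so w ≈ 917.3 mm and w√2 ≈ 1297.3 mm → J0 = 917 × 1297 mm.
J1: ⌊1297/2⌋ × 917 = 648 × 917 mm
J2: ⌊917/2⌋ × 648 = 458 × 648 mm
J3: ⌊648/2⌋ × 458 = 324 × 458 mm
J4: ⌊458/2⌋ × 324 = 229 × 324 mm
J5: ⌊324/2⌋ × 229 = 162 × 229 mm

162 × 229 mm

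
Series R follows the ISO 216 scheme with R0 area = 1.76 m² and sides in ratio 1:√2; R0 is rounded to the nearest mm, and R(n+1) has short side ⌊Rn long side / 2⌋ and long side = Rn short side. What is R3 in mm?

394 × 558 mm

Let R0's short side be w mm. w · w√2 = 1.76 m² = 1,760,000 mm², so w ≈ 1115.6 mm and w√2 ≈ 1577.7 mm → R0 = 1116 × 1578 mm.
R1: ⌊1578/2⌋ × 1116 = 789 × 1116 mm
R2: ⌊1116/2⌋ × 789 = 558 × 789 mm
R3: ⌊789/2⌋ × 558 = 394 × 558 mm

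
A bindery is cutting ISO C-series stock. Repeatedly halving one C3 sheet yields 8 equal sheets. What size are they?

C6

8 = 2^3, so 3 halving steps.
C3 → C4 → … → C6 after 3 steps.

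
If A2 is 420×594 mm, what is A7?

A3: ⌊594/2⌋ × 420 = 297 × 420 mm
A4: ⌊420/2⌋ × 297 = 210 × 297 mm
A5: ⌊297/2⌋ × 210 = 148 × 210 mm
A6: ⌊210/2⌋ × 148 = 105 × 148 mm
A7: ⌊148/2⌋ × 105 = 74 × 105 mm

74 × 105 mm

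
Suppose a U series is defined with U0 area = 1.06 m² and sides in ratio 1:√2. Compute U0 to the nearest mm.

866 × 1224 mm

Let the short side be w mm. Then w · w√2 = 1.06 m² = 1,060,000 mm².
w² = 1,060,000/√2, so w ≈ 865.8 mm; long side = w√2 ≈ 1224.4 mm.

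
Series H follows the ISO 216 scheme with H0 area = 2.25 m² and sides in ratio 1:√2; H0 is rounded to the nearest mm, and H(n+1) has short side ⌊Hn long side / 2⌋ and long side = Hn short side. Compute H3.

Let H0's short side be w mm. w · w√2 = 2.25 m² = 2,250,000 mm², so w ≈ 1261.3 mm and w√2 ≈ 1783.8 mm → H0 = 1261 × 1784 mm.
H1: ⌊1784/2⌋ × 1261 = 892 × 1261 mm
H2: ⌊1261/2⌋ × 892 = 630 × 892 mm
H3: ⌊892/2⌋ × 630 = 446 × 630 mm

446 × 630 mm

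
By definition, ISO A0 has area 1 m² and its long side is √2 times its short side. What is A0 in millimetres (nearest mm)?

841 × 1189 mm

Let the short side be w mm. Then the long side is w√2 and w · w√2 = 10⁶ mm².
w² = 10⁶/√2, so w = 1000 / 2^(1/4) ≈ 840.9 mm; long side = 1000 · 2^(1/4) ≈ 1189.2 mm.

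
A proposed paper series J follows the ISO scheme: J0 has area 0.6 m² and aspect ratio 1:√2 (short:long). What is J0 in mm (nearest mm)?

651 × 921 mm

Let the short side be w mm. Then w · w√2 = 0.6 m² = 600,000 mm².
w² = 600,000/√2, so w ≈ 651.4 mm; long side = w√2 ≈ 921.2 mm.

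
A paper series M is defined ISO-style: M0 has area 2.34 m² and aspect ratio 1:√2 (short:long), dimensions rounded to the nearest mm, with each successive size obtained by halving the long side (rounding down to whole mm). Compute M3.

454 × 643 mm

Let M0's short side be w mm. w · w√2 = 2.34 m² = 2,340,000 mm², so w ≈ 1286.3 mm and w√2 ≈ 1819.1 mm → M0 = 1286 × 1819 mm.
M1: ⌊1819/2⌋ × 1286 = 909 × 1286 mm
M2: ⌊1286/2⌋ × 909 = 643 × 909 mm
M3: ⌊909/2⌋ × 643 = 454 × 643 mm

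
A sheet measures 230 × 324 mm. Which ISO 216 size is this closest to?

Aspect ratio 324/230 ≈ 1.409 — close to the ISO √2 ≈ 1.414.
In the C-series (envelope sizes, between A and B): C4 = 229 × 324 mm.
Off by 1 mm total — nearest standard size.

C4 (229 × 324 mm)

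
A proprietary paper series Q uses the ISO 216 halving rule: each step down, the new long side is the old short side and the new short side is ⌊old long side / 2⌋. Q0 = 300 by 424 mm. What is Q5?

53 × 75 mm

Q1: ⌊424/2⌋ × 300 = 212 × 300 mm
Q2: ⌊300/2⌋ × 212 = 150 × 212 mm
Q3: ⌊212/2⌋ × 150 = 106 × 150 mm
Q4: ⌊150/2⌋ × 106 = 75 × 106 mm
Q5: ⌊106/2⌋ × 75 = 53 × 75 mm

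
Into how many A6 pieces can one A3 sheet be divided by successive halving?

8

Each ISO step halves the sheet: 1 × A3 → 2 × A4 → 4 × A5 → 8 × A6
From A3 to A6 is 3 halving steps: 2^3 = 8.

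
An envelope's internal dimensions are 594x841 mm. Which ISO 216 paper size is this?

Aspect ratio 841/594 ≈ 1.416 — close to the ISO √2 ≈ 1.414.
In the A-series (A0 area = 1 m²): A1 = 594 × 841 mm.

A1 (594 × 841 mm)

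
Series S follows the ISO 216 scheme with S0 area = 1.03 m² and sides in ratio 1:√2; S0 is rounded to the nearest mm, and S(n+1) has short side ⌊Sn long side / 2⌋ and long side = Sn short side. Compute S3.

Let S0's short side be w mm. w · w√2 = 1.03 m² = 1,030,000 mm², so w ≈ 853.4 mm and w√2 ≈ 1206.9 mm → S0 = 853 × 1207 mm.
S1: ⌊1207/2⌋ × 853 = 603 × 853 mm
S2: ⌊853/2⌋ × 603 = 426 × 603 mm
S3: ⌊603/2⌋ × 426 = 301 × 426 mm

301 × 426 mm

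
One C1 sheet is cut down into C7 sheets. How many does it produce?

64

Each ISO step halves the sheet: 1 × C1 → 2 × C2 → 4 × C3 → 8 × C4 → …
From C1 to C7 is 6 halving steps: 2^6 = 64.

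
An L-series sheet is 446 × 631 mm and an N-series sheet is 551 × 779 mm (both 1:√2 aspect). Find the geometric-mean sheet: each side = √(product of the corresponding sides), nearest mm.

496 × 701 mm

Short side: √(446 · 551) = √245746 ≈ 495.7 → 496 mm
Long side: √(631 · 779) = √491549 ≈ 701.1 → 701 mm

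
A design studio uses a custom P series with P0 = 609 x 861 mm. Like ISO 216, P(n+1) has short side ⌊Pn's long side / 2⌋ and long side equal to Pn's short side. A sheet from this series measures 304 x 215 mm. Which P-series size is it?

P3

P0: 609 × 861 mm
P1: 430 × 609 mm
P2: 304 × 430 mm
P3: 215 × 304 mm
P4: 152 × 215 mm
→ matches P3.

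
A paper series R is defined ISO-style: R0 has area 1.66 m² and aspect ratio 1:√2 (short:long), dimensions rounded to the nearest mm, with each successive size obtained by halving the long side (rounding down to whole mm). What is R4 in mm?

Let R0's short side be w mm. w · w√2 = 1.66 m² = 1,660,000 mm², so w ≈ 1083.4 mm and w√2 ≈ 1532.2 mm → R0 = 1083 × 1532 mm.
R1: ⌊1532/2⌋ × 1083 = 766 × 1083 mm
R2: ⌊1083/2⌋ × 766 = 541 × 766 mm
R3: ⌊766/2⌋ × 541 = 383 × 541 mm
R4: ⌊541/2⌋ × 383 = 270 × 383 mm

270 × 383 mm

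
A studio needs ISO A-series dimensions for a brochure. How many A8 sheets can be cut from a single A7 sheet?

Each ISO step halves the sheet: 1 × A7 → 2 × A8
From A7 to A8 is 1 halving step: 2^1 = 2.

2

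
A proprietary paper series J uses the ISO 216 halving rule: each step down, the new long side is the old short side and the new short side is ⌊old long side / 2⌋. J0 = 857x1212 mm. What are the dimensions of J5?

J1 = 606 × 857 mm (from J0 by 1 halving).
J2: ⌊857/2⌋ × 606 = 428 × 606 mm
J3: ⌊606/2⌋ × 428 = 303 × 428 mm
J4: ⌊428/2⌋ × 303 = 214 × 303 mm
J5: ⌊303/2⌋ × 214 = 151 × 214 mm

151 × 214 mm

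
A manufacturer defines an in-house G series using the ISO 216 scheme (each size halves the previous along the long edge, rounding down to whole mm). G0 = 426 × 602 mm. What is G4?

106 × 150 mm

G1: ⌊602/2⌋ × 426 = 301 × 426 mm
G2: ⌊426/2⌋ × 301 = 213 × 301 mm
G3: ⌊301/2⌋ × 213 = 150 × 213 mm
G4: ⌊213/2⌋ × 150 = 106 × 150 mm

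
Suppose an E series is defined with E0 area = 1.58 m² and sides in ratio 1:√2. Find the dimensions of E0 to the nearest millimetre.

1057 × 1495 mm

Let the short side be w mm. Then w · w√2 = 1.58 m² = 1,580,000 mm².
w² = 1,580,000/√2, so w ≈ 1057.0 mm; long side = w√2 ≈ 1494.8 mm.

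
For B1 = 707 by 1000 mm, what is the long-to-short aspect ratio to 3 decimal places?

1000 / 707 = 1.414
Matches √2 ≈ 1.414 — the ISO 216 defining ratio.

1.414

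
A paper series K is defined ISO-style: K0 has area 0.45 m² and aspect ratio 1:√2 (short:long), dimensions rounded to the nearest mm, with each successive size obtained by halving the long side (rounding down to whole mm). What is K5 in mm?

99 × 141 mm

Let K0's short side be w mm. w · w√2 = 0.45 m² = 450,000 mm², so w ≈ 564.1 mm and w√2 ≈ 797.7 mm → K0 = 564 × 798 mm.
K1: ⌊798/2⌋ × 564 = 399 × 564 mm
K2: ⌊564/2⌋ × 399 = 282 × 399 mm
K3: ⌊399/2⌋ × 282 = 199 × 282 mm
K4: ⌊282/2⌋ × 199 = 141 × 199 mm
K5: ⌊199/2⌋ × 141 = 99 × 141 mm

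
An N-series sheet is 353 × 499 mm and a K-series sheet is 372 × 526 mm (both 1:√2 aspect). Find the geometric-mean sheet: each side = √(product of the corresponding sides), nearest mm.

Short side: √(353 · 372) = √131316 ≈ 362.4 → 362 mm
Long side: √(499 · 526) = √262474 ≈ 512.3 → 512 mm

362 × 512 mm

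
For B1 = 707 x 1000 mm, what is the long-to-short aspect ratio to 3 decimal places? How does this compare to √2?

1.414

1000 / 707 = 1.414
Matches √2 ≈ 1.414 — the ISO 216 defining ratio.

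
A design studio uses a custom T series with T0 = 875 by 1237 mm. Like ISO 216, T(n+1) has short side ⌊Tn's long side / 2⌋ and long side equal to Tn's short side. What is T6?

T1 = 618 × 875 mm (from T0 by 1 halving).
T2: ⌊875/2⌋ × 618 = 437 × 618 mm
T3: ⌊618/2⌋ × 437 = 309 × 437 mm
T4: ⌊437/2⌋ × 309 = 218 × 309 mm
T5: ⌊309/2⌋ × 218 = 154 × 218 mm
T6: ⌊218/2⌋ × 154 = 109 × 154 mm

109 × 154 mm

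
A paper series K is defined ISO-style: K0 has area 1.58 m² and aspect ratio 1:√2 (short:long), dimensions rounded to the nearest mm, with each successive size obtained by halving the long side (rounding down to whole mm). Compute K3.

Let K0's short side be w mm. w · w√2 = 1.58 m² = 1,580,000 mm², so w ≈ 1057.0 mm and w√2 ≈ 1494.8 mm → K0 = 1057 × 1495 mm.
K1: ⌊1495/2⌋ × 1057 = 747 × 1057 mm
K2: ⌊1057/2⌋ × 747 = 528 × 747 mm
K3: ⌊747/2⌋ × 528 = 373 × 528 mm

373 × 528 mm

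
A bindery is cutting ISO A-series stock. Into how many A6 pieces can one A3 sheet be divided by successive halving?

8

A3 = 297 × 420 mm; A6 = 105 × 148 mm.
Each halving step doubles the count; 3 steps from A3 to A6.
2^3 = 8.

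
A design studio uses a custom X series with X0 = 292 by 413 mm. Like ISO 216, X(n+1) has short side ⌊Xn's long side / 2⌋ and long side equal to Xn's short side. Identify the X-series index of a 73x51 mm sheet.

X0: 292 × 413 mm
X1: 206 × 292 mm
X2: 146 × 206 mm
X3: 103 × 146 mm
X4: 73 × 103 mm
X5: 51 × 73 mm
X6: 36 × 51 mm
→ matches X5.

X5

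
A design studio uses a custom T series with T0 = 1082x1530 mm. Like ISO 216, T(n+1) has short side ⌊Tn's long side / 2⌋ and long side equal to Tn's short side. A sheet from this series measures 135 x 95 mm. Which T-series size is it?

T0: 1082 × 1530 mm
T1: 765 × 1082 mm
T2: 541 × 765 mm
T3: 382 × 541 mm
T4: 270 × 382 mm
T5: 191 × 270 mm
T6: 135 × 191 mm
T7: 95 × 135 mm
T8: 67 × 95 mm
→ matches T7.

T7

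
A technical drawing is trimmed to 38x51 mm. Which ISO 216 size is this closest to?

Aspect ratio 51/38 ≈ 1.342 (ISO target is √2 ≈ 1.414).
In the A-series (A0 area = 1 m²): A9 = 37 × 52 mm.
Off by 2 mm total — nearest standard size.

A9 (37 × 52 mm)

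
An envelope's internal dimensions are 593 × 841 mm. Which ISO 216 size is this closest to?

Aspect ratio 841/593 ≈ 1.418 — close to the ISO √2 ≈ 1.414.
In the A-series (A0 area = 1 m²): A1 = 594 × 841 mm.
Off by 1 mm total — nearest standard size.

A1 (594 × 841 mm)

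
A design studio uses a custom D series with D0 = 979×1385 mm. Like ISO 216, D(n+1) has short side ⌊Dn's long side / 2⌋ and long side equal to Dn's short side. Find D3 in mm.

346 × 489 mm

D1 = 692 × 979 mm (from D0 by 1 halving).
D2: ⌊979/2⌋ × 692 = 489 × 692 mm
D3: ⌊692/2⌋ × 489 = 346 × 489 mm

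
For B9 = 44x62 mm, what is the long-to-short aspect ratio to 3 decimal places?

62 / 44 = 1.409
ISO 216 targets √2 ≈ 1.414; the -0.005 deviation is from mm rounding.

1.409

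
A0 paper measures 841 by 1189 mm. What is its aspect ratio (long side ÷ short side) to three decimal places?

1189 / 841 = 1.414
Matches √2 ≈ 1.414 — the ISO 216 defining ratio.

1.414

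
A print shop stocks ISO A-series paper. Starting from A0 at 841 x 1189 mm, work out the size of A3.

297 × 420 mm

A1: ⌊1189/2⌋ × 841 = 594 × 841 mm
A2: ⌊841/2⌋ × 594 = 420 × 594 mm
A3: ⌊594/2⌋ × 420 = 297 × 420 mm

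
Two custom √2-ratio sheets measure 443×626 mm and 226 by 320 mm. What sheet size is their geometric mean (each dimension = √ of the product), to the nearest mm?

Short side: √(443 · 226) = √100118 ≈ 316.4 → 316 mm
Long side: √(626 · 320) = √200320 ≈ 447.6 → 448 mm

316 × 448 mm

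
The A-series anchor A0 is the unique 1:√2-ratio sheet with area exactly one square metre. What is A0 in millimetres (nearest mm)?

841 × 1189 mm

Let the short side be w mm. Then the long side is w√2 and w · w√2 = 10⁶ mm².
w² = 10⁶/√2, so w = 1000 / 2^(1/4) ≈ 840.9 mm; long side = 1000 · 2^(1/4) ≈ 1189.2 mm.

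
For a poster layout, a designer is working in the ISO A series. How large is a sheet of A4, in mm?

A0 = 841 × 1189 mm (A0 has area 1 m², aspect 1:√2).
A1: ⌊1189/2⌋ × 841 = 594 × 841 mm
A2: ⌊841/2⌋ × 594 = 420 × 594 mm
A3: ⌊594/2⌋ × 420 = 297 × 420 mm
A4: ⌊420/2⌋ × 297 = 210 × 297 mm

210 × 297 mm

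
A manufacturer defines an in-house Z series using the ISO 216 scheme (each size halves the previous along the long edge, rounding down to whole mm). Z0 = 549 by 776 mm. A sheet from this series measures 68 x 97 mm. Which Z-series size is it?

Z0: 549 × 776 mm
Z1: 388 × 549 mm
Z2: 274 × 388 mm
Z3: 194 × 274 mm
Z4: 137 × 194 mm
Z5: 97 × 137 mm
Z6: 68 × 97 mm
Z7: 48 × 68 mm
→ matches Z6.

Z6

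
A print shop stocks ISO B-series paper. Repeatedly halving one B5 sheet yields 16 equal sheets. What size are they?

16 = 2^4, so 4 halving steps.
B5 → B6 → … → B9 after 4 steps.

B9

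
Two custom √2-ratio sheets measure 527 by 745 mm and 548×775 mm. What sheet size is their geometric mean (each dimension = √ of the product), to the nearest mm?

Short side: √(527 · 548) = √288796 ≈ 537.4 → 537 mm
Long side: √(745 · 775) = √577375 ≈ 759.9 → 760 mm

537 × 760 mm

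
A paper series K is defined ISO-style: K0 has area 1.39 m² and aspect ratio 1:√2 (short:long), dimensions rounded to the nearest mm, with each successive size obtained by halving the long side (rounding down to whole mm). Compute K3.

350 × 495 mm

Let K0's short side be w mm. w · w√2 = 1.39 m² = 1,390,000 mm², so w ≈ 991.4 mm and w√2 ≈ 1402.1 mm → K0 = 991 × 1402 mm.
K1: ⌊1402/2⌋ × 991 = 701 × 991 mm
K2: ⌊991/2⌋ × 701 = 495 × 701 mm
K3: ⌊701/2⌋ × 495 = 350 × 495 mm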